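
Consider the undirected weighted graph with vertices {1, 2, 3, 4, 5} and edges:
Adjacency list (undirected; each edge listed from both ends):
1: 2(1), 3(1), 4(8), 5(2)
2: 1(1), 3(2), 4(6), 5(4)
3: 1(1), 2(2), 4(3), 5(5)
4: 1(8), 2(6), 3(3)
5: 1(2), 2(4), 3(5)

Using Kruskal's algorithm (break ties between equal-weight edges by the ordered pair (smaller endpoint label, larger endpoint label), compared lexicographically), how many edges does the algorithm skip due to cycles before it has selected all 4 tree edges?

Kruskal's algorithm — process edges by increasing weight (ties by edge label):
1-2 (1): add — endpoints in different components.
1-3 (1): add — endpoints in different components.
1-5 (2): add — endpoints in different components.
2-3 (2): skip — 2 and 3 already connected.
3-4 (3): add — endpoints in different components.
Edges rejected before the tree was complete: 1.

1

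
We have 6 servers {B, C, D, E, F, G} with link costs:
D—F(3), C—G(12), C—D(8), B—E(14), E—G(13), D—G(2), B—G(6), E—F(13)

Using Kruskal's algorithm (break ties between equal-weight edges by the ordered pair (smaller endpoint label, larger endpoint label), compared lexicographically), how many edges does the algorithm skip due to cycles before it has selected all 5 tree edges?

1

Kruskal: consider edges lightest-first.
D—G (2): add. Components now {B} {C} {D,G} {E} {F}
D—F (3): add. Components now {B} {C} {D,F,G} {E}
B—G (6): add. Components now {B,D,F,G} {C} {E}
C—D (8): add. Components now {B,C,D,F,G} {E}
C—G (12): skip — C and G already connected.
E—F (13): add. Components now {B,C,D,E,F,G}
Edges rejected before the tree was complete: 1.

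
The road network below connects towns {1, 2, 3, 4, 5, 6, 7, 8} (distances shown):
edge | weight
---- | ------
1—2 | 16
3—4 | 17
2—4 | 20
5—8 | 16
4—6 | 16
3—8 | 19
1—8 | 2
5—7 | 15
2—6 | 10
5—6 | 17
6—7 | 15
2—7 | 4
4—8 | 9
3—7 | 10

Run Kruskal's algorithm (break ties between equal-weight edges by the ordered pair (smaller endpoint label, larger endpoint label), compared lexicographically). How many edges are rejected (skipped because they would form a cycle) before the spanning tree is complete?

1

Kruskal's algorithm — process edges by increasing weight (ties by edge label):
1—8 (2): add — endpoints in different components.
2—7 (4): add — endpoints in different components.
4—8 (9): add — endpoints in different components.
2—6 (10): add — endpoints in different components.
3—7 (10): add — endpoints in different components.
5—7 (15): add — endpoints in different components.
6—7 (15): skip — 6 and 7 already connected.
1—2 (16): add — endpoints in different components.
Edges rejected before the tree was complete: 1.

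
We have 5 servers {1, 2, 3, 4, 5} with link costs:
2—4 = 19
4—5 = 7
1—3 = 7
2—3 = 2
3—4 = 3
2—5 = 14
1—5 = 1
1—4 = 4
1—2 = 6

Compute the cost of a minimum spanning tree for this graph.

Sort edges by weight, then run Kruskal:
1—5 (1): add. Components now {1,5} {2} {3} {4}
2—3 (2): add. Components now {1,5} {2,3} {4}
3—4 (3): add. Components now {1,5} {2,3,4}
1—4 (4): add. Components now {1,2,3,4,5}
MST edges: 1—5, 2—3, 3—4, 1—4; total weight 1+2+3+4 = 10.

10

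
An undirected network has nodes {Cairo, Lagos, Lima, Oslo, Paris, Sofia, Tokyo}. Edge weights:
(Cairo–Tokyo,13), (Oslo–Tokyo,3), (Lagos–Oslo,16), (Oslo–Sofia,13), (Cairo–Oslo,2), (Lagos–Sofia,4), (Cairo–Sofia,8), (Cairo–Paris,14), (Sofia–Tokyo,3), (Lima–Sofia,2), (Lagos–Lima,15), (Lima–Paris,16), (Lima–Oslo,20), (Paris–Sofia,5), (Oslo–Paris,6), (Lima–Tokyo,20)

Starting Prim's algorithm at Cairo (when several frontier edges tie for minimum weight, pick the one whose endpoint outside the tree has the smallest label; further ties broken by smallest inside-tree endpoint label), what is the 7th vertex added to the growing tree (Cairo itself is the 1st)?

Prim, starting at Cairo.
Step 1: cheapest edge leaving the tree is Cairo–Oslo (2); add Oslo.
Step 2: cheapest edge leaving the tree is Oslo–Tokyo (3); add Tokyo.
Step 3: cheapest edge leaving the tree is Sofia–Tokyo (3); add Sofia.
Step 4: cheapest edge leaving the tree is Lima–Sofia (2); add Lima.
Step 5: cheapest edge leaving the tree is Lagos–Sofia (4); add Lagos.
Step 6: cheapest edge leaving the tree is Paris–Sofia (5); add Paris.
Vertex order: Cairo, Oslo, Tokyo, Sofia, Lima, Lagos, Paris. The 7th vertex is Paris.

Paris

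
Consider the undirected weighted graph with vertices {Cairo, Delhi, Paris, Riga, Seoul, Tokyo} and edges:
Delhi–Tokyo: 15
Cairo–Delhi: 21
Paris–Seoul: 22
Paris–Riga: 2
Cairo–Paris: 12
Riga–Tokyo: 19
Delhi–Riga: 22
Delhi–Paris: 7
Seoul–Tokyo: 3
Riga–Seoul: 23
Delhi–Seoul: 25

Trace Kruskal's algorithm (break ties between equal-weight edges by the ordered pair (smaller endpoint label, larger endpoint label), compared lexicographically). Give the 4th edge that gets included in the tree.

Kruskal's algorithm — process edges by increasing weight (ties by edge label):
Paris–Riga (2): add — endpoints in different components.
Seoul–Tokyo (3): add — endpoints in different components.
Delhi–Paris (7): add — endpoints in different components.
Cairo–Paris (12): add — endpoints in different components.
Delhi–Tokyo (15): add — endpoints in different components.
The 4th edge added is Cairo–Paris.

Cairo-Paris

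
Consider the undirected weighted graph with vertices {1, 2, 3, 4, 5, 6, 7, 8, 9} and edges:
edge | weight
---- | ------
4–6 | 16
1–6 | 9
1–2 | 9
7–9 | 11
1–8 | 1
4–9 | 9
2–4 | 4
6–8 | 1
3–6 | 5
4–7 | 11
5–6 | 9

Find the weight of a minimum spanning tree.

49

Prim's algorithm from 1:
Step 1: frontier [1–8 1, 1–2 9, 1–6 9] → take 1–8 (1); add 8.
Step 2: frontier [1–2 9, 1–6 9, 6–8 1] → take 6–8 (1); add 6.
Step 3: frontier [1–2 9, 3–6 5, 5–6 9, 4–6 16] → take 3–6 (5); add 3.
Step 4: frontier [1–2 9, 5–6 9, 4–6 16] → take 1–2 (9); add 2.
Step 5: frontier [2–4 4, 5–6 9, 4–6 16] → take 2–4 (4); add 4.
Step 6: frontier [4–9 9, 4–7 11, 5–6 9] → take 5–6 (9); add 5.
Step 7: frontier [4–9 9, 4–7 11] → take 4–9 (9); add 9.
Step 8: frontier [4–7 11, 7–9 11] → take 4–7 (11); add 7.
MST edges: 1–8, 6–8, 3–6, 1–2, 2–4, 5–6, 4–9, 4–7; total weight 1+1+5+9+4+9+9+11 = 49.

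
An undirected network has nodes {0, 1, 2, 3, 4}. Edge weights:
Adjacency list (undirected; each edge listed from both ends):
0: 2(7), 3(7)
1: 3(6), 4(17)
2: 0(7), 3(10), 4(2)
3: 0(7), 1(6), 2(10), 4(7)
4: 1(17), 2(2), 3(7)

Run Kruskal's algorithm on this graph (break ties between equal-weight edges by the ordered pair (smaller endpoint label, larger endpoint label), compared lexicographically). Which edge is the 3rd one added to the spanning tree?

Kruskal: consider edges lightest-first.
2 4 (2): add. Components now {0} {1} {2,4} {3}
1 3 (6): add. Components now {0} {1,3} {2,4}
0 2 (7): add. Components now {0,2,4} {1,3}
0 3 (7): add. Components now {0,1,2,3,4}
The 3rd edge added is 0 2.

0-2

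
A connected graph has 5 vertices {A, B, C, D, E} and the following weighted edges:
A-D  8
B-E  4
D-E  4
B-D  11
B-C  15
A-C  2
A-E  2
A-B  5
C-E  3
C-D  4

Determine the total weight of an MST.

Sort edges by weight, then run Kruskal:
A-C (2): add. Components now {A,C} {B} {D} {E}
A-E (2): add. Components now {A,C,E} {B} {D}
C-E (3): skip — C and E already connected.
B-E (4): add. Components now {A,B,C,E} {D}
C-D (4): add. Components now {A,B,C,D,E}
MST edges: A-C, A-E, B-E, C-D; total weight 2+2+4+4 = 12.

12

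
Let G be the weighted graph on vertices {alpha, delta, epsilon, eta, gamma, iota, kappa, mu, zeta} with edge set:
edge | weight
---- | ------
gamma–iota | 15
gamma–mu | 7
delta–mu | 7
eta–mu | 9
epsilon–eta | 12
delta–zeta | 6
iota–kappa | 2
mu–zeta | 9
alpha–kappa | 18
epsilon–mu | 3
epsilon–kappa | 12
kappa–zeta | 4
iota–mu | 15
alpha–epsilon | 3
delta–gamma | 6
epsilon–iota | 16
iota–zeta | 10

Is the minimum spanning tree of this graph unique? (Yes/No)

Sort edges by weight, then run Kruskal:
iota–kappa (2): add — endpoints in different components.
alpha–epsilon (3): add — endpoints in different components.
epsilon–mu (3): add — endpoints in different components.
kappa–zeta (4): add — endpoints in different components.
delta–gamma (6): add — endpoints in different components.
delta–zeta (6): add — endpoints in different components.
delta–mu (7): add — endpoints in different components.
gamma–mu (7): skip — gamma and mu already connected.
eta–mu (9): add — endpoints in different components.
Non-tree edge gamma–mu has weight 7, equal to the heaviest edge on its tree cycle — swapping gives another MST of the same weight. Not unique.

No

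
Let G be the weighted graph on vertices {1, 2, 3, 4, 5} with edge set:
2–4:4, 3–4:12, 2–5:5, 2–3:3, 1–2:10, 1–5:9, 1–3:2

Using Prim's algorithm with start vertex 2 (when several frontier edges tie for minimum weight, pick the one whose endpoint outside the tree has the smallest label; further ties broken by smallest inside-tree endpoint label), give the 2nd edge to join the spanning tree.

Grow the tree from 2 using Prim:
Step 1: cheapest edge leaving the tree is 2–3 (3); add 3.
Step 2: cheapest edge leaving the tree is 1–3 (2); add 1.
Step 3: cheapest edge leaving the tree is 2–4 (4); add 4.
Step 4: cheapest edge leaving the tree is 2–5 (5); add 5.
The 2nd edge added is 1–3.

1-3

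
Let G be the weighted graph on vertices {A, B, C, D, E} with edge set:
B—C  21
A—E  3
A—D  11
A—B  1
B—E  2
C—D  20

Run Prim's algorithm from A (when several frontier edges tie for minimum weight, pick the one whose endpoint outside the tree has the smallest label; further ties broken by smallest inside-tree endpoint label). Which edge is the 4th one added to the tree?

Prim's algorithm from A:
Step 1: frontier [A—B 1, A—E 3, A—D 11] → take A—B (1); add B.
Step 2: frontier [A—E 3, A—D 11, B—E 2, B—C 21] → take B—E (2); add E.
Step 3: frontier [A—D 11, B—C 21] → take A—D (11); add D.
Step 4: frontier [B—C 21, C—D 20] → take C—D (20); add C.
The 4th edge added is C—D.

C-D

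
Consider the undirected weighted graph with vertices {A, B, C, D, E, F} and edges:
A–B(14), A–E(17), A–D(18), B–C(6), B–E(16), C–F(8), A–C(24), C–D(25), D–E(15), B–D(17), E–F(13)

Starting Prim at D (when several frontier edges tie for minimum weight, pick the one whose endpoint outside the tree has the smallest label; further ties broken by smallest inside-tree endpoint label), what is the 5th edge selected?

Prim's algorithm from D:
Step 1: frontier [D–E 15, B–D 17, A–D 18, C–D 25] → take D–E (15); add E.
Step 2: frontier [B–D 17, A–D 18, C–D 25, E–F 13, B–E 16, A–E 17] → take E–F (13); add F.
Step 3: frontier [B–D 17, A–D 18, C–D 25, B–E 16, A–E 17, C–F 8] → take C–F (8); add C.
Step 4: frontier [B–C 6, A–C 24, B–D 17, A–D 18, B–E 16, A–E 17] → take B–C (6); add B.
Step 5: frontier [A–B 14, A–C 24, A–D 18, A–E 17] → take A–B (14); add A.
The 5th edge added is A–B.

A-B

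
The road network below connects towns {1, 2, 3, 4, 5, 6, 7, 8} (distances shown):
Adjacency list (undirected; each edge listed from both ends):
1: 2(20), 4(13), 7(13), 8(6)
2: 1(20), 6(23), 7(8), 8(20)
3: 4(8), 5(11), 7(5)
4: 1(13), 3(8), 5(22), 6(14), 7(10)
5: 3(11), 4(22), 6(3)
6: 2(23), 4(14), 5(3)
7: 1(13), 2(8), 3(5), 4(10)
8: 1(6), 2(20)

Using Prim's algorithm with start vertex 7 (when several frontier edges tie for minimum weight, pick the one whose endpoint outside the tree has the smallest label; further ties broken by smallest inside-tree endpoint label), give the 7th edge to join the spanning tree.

Prim's algorithm from 7:
Step 1: frontier [3-7 5, 2-7 8, 4-7 10, 1-7 13] → take 3-7 (5); add 3.
Step 2: frontier [3-4 8, 3-5 11, 2-7 8, 4-7 10, 1-7 13] → take 2-7 (8); add 2.
Step 3: frontier [1-2 20, 2-8 20, 2-6 23, 3-4 8, 3-5 11, 4-7 10, 1-7 13] → take 3-4 (8); add 4.
Step 4: frontier [1-2 20, 2-8 20, 2-6 23, 3-5 11, 1-4 13, 4-6 14, 4-5 22, 1-7 13] → take 3-5 (11); add 5.
Step 5: frontier [1-2 20, 2-8 20, 2-6 23, 1-4 13, 4-6 14, 5-6 3, 1-7 13] → take 5-6 (3); add 6.
Step 6: frontier [1-2 20, 2-8 20, 1-4 13, 1-7 13] → take 1-4 (13); add 1.
Step 7: frontier [1-8 6, 2-8 20] → take 1-8 (6); add 8.
The 7th edge added is 1-8.

1-8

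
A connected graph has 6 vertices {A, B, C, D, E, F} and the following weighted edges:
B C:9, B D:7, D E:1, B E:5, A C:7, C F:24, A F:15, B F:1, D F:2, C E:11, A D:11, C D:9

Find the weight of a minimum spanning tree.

20

Prim's algorithm from D:
Step 1: frontier [D E 1, D F 2, B D 7, C D 9, A D 11] → take D E (1); add E.
Step 2: frontier [D F 2, B D 7, C D 9, A D 11, B E 5, C E 11] → take D F (2); add F.
Step 3: frontier [B D 7, C D 9, A D 11, B E 5, C E 11, B F 1, A F 15, C F 24] → take B F (1); add B.
Step 4: frontier [B C 9, C D 9, A D 11, C E 11, A F 15, C F 24] → take B C (9); add C.
Step 5: frontier [A C 7, A D 11, A F 15] → take A C (7); add A.
MST edges: D E, D F, B F, B C, A C; total weight 1+2+1+9+7 = 20.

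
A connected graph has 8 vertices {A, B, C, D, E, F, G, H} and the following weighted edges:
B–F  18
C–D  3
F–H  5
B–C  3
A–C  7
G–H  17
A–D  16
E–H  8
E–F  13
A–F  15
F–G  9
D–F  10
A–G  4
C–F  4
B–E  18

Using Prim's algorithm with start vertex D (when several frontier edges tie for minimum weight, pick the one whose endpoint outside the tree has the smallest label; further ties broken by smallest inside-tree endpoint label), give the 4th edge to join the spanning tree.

F-H

Prim, starting at D.
Step 1: cheapest edge leaving the tree is C–D (3); add C.
Step 2: cheapest edge leaving the tree is B–C (3); add B.
Step 3: cheapest edge leaving the tree is C–F (4); add F.
Step 4: cheapest edge leaving the tree is F–H (5); add H.
Step 5: cheapest edge leaving the tree is A–C (7); add A.
Step 6: cheapest edge leaving the tree is A–G (4); add G.
Step 7: cheapest edge leaving the tree is E–H (8); add E.
The 4th edge added is F–H.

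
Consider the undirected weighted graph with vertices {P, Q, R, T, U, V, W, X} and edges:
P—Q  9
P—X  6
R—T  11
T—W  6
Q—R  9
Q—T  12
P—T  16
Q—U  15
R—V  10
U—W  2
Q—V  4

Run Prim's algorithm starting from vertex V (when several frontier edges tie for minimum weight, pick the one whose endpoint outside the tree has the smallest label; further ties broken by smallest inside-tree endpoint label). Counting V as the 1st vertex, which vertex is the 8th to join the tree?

U

Grow the tree from V using Prim:
Step 1: frontier [Q—V 4, R—V 10] → take Q—V (4); add Q.
Step 2: frontier [P—Q 9, Q—R 9, Q—T 12, Q—U 15, R—V 10] → take P—Q (9); add P.
Step 3: frontier [P—X 6, P—T 16, Q—R 9, Q—T 12, Q—U 15, R—V 10] → take P—X (6); add X.
Step 4: frontier [P—T 16, Q—R 9, Q—T 12, Q—U 15, R—V 10] → take Q—R (9); add R.
Step 5: frontier [P—T 16, Q—T 12, Q—U 15, R—T 11] → take R—T (11); add T.
Step 6: frontier [Q—U 15, T—W 6] → take T—W (6); add W.
Step 7: frontier [Q—U 15, U—W 2] → take U—W (2); add U.
Vertex order: V, Q, P, X, R, T, W, U. The 8th vertex is U.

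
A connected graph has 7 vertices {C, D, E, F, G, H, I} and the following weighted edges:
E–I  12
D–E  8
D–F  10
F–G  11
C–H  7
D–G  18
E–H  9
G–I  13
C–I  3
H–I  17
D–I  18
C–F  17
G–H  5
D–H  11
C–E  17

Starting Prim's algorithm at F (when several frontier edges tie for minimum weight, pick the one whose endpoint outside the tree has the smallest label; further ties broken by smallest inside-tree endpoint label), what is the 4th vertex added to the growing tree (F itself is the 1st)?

H

Grow the tree from F using Prim:
Step 1: cheapest edge leaving the tree is D–F (10); add D.
Step 2: cheapest edge leaving the tree is D–E (8); add E.
Step 3: cheapest edge leaving the tree is E–H (9); add H.
Step 4: cheapest edge leaving the tree is G–H (5); add G.
Step 5: cheapest edge leaving the tree is C–H (7); add C.
Step 6: cheapest edge leaving the tree is C–I (3); add I.
Vertex order: F, D, E, H, G, C, I. The 4th vertex is H.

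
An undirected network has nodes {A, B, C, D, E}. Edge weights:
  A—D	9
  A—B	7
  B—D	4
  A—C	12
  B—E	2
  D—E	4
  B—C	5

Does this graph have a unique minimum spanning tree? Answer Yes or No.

No

Sort edges by weight, then run Kruskal:
B—E (2): add — endpoints in different components.
B—D (4): add — endpoints in different components.
D—E (4): skip — D and E already connected.
B—C (5): add — endpoints in different components.
A—B (7): add — endpoints in different components.
Non-tree edge D—E has weight 4, equal to the heaviest edge on its tree cycle — swapping gives another MST of the same weight. Not unique.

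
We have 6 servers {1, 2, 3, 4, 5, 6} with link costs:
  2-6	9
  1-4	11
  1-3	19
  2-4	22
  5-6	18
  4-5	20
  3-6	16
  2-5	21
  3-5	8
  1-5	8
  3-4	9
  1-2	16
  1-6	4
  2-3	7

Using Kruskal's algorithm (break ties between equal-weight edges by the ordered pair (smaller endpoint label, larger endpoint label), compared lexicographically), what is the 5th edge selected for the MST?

3-4

Kruskal: consider edges lightest-first.
1-6 (4): add. Components now {1,6} {2} {3} {4} {5}
2-3 (7): add. Components now {1,6} {2,3} {4} {5}
1-5 (8): add. Components now {1,5,6} {2,3} {4}
3-5 (8): add. Components now {1,2,3,5,6} {4}
2-6 (9): skip — 2 and 6 already connected.
3-4 (9): add. Components now {1,2,3,4,5,6}
The 5th edge added is 3-4.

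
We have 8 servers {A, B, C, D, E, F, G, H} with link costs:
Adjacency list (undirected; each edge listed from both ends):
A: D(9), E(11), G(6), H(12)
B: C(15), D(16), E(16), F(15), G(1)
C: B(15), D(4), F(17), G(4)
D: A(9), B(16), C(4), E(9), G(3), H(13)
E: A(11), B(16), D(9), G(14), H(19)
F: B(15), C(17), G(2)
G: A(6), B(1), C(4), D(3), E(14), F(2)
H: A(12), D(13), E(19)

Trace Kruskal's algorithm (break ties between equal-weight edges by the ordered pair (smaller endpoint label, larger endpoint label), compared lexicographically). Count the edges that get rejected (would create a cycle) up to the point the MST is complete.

Kruskal's algorithm — process edges by increasing weight (ties by edge label):
B–G (1): add — endpoints in different components.
F–G (2): add — endpoints in different components.
D–G (3): add — endpoints in different components.
C–D (4): add — endpoints in different components.
C–G (4): skip — C and G already connected.
A–G (6): add — endpoints in different components.
A–D (9): skip — A and D already connected.
D–E (9): add — endpoints in different components.
A–E (11): skip — A and E already connected.
A–H (12): add — endpoints in different components.
Edges rejected before the tree was complete: 3.

3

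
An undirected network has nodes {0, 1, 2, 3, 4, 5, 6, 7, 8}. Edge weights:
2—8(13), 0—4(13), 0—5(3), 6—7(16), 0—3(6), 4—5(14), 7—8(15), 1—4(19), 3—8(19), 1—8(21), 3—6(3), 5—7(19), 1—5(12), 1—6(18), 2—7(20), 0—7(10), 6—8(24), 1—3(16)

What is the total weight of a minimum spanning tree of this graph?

Sort edges by weight, then run Kruskal:
0—5 (3): add — endpoints in different components.
3—6 (3): add — endpoints in different components.
0—3 (6): add — endpoints in different components.
0—7 (10): add — endpoints in different components.
1—5 (12): add — endpoints in different components.
0—4 (13): add — endpoints in different components.
2—8 (13): add — endpoints in different components.
4—5 (14): skip — 4 and 5 already connected.
7—8 (15): add — endpoints in different components.
MST edges: 0—5, 3—6, 0—3, 0—7, 1—5, 0—4, 2—8, 7—8; total weight 3+3+6+10+12+13+13+15 = 75.

75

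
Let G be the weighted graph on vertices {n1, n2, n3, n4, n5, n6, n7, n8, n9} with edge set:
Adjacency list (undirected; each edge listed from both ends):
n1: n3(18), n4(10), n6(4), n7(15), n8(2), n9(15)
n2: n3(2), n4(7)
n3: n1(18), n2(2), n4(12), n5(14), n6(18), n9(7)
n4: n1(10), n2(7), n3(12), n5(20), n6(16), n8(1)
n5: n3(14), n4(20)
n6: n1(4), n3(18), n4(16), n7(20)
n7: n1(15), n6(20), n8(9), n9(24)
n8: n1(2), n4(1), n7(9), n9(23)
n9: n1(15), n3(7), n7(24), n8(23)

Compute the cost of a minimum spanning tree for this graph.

46

Prim's algorithm from n5:
Step 1: cheapest edge leaving the tree is n3–n5 (14); add n3.
Step 2: cheapest edge leaving the tree is n2–n3 (2); add n2.
Step 3: cheapest edge leaving the tree is n2–n4 (7); add n4.
Step 4: cheapest edge leaving the tree is n4–n8 (1); add n8.
Step 5: cheapest edge leaving the tree is n1–n8 (2); add n1.
Step 6: cheapest edge leaving the tree is n1–n6 (4); add n6.
Step 7: cheapest edge leaving the tree is n3–n9 (7); add n9.
Step 8: cheapest edge leaving the tree is n7–n8 (9); add n7.
MST edges: n3–n5, n2–n3, n2–n4, n4–n8, n1–n8, n1–n6, n3–n9, n7–n8; total weight 14+2+7+1+2+4+7+9 = 46.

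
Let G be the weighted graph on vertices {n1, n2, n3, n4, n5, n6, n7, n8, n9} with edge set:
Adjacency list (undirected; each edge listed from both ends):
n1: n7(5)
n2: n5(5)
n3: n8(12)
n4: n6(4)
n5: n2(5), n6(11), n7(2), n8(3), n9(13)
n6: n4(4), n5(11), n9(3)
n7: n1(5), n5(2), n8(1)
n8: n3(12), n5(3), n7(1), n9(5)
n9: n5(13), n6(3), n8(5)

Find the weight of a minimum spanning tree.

Prim's algorithm from n7:
Step 1: frontier [n7-n8 1, n5-n7 2, n1-n7 5] → take n7-n8 (1); add n8.
Step 2: frontier [n5-n7 2, n1-n7 5, n5-n8 3, n8-n9 5, n3-n8 12] → take n5-n7 (2); add n5.
Step 3: frontier [n2-n5 5, n5-n6 11, n5-n9 13, n1-n7 5, n8-n9 5, n3-n8 12] → take n1-n7 (5); add n1.
Step 4: frontier [n2-n5 5, n5-n6 11, n5-n9 13, n8-n9 5, n3-n8 12] → take n2-n5 (5); add n2.
Step 5: frontier [n5-n6 11, n5-n9 13, n8-n9 5, n3-n8 12] → take n8-n9 (5); add n9.
Step 6: frontier [n5-n6 11, n3-n8 12, n6-n9 3] → take n6-n9 (3); add n6.
Step 7: frontier [n4-n6 4, n3-n8 12] → take n4-n6 (4); add n4.
Step 8: frontier [n3-n8 12] → take n3-n8 (12); add n3.
MST edges: n7-n8, n5-n7, n1-n7, n2-n5, n8-n9, n6-n9, n4-n6, n3-n8; total weight 1+2+5+5+5+3+4+12 = 37.

37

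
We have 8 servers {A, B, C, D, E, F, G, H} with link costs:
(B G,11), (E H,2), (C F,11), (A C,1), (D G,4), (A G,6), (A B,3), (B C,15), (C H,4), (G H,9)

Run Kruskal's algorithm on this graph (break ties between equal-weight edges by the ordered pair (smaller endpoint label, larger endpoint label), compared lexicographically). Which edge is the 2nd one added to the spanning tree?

Sort edges by weight, then run Kruskal:
A C (1): add — endpoints in different components.
E H (2): add — endpoints in different components.
A B (3): add — endpoints in different components.
C H (4): add — endpoints in different components.
D G (4): add — endpoints in different components.
A G (6): add — endpoints in different components.
G H (9): skip — G and H already connected.
B G (11): skip — B and G already connected.
C F (11): add — endpoints in different components.
The 2nd edge added is E H.

E-H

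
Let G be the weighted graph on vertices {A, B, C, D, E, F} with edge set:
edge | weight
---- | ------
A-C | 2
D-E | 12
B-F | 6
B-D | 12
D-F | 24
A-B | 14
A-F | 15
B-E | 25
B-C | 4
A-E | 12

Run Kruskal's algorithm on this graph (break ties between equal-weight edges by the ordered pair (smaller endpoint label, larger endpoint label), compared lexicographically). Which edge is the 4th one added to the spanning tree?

Sort edges by weight, then run Kruskal:
A-C (2): add. Components now {A,C} {B} {D} {E} {F}
B-C (4): add. Components now {A,B,C} {D} {E} {F}
B-F (6): add. Components now {A,B,C,F} {D} {E}
A-E (12): add. Components now {A,B,C,E,F} {D}
B-D (12): add. Components now {A,B,C,D,E,F}
The 4th edge added is A-E.

A-E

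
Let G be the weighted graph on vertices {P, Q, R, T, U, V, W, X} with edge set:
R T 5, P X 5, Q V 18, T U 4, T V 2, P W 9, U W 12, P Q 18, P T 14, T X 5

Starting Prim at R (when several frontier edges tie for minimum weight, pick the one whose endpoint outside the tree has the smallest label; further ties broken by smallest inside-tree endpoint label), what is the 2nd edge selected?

T-V

Prim, starting at R.
Step 1: frontier [R T 5] → take R T (5); add T.
Step 2: frontier [T V 2, T U 4, T X 5, P T 14] → take T V (2); add V.
Step 3: frontier [T U 4, T X 5, P T 14, Q V 18] → take T U (4); add U.
Step 4: frontier [T X 5, P T 14, U W 12, Q V 18] → take T X (5); add X.
Step 5: frontier [P T 14, U W 12, Q V 18, P X 5] → take P X (5); add P.
Step 6: frontier [P W 9, P Q 18, U W 12, Q V 18] → take P W (9); add W.
Step 7: frontier [P Q 18, Q V 18] → take P Q (18); add Q.
The 2nd edge added is T V.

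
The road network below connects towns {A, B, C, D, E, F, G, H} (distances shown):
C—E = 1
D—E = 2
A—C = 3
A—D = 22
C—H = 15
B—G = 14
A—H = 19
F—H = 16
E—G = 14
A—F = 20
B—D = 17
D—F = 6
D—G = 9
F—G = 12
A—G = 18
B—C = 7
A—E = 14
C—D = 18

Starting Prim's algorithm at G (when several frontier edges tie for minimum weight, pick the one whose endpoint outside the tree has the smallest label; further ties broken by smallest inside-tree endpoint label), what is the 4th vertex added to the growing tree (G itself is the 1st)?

Prim's algorithm from G:
Step 1: cheapest edge leaving the tree is D—G (9); add D.
Step 2: cheapest edge leaving the tree is D—E (2); add E.
Step 3: cheapest edge leaving the tree is C—E (1); add C.
Step 4: cheapest edge leaving the tree is A—C (3); add A.
Step 5: cheapest edge leaving the tree is D—F (6); add F.
Step 6: cheapest edge leaving the tree is B—C (7); add B.
Step 7: cheapest edge leaving the tree is C—H (15); add H.
Vertex order: G, D, E, C, A, F, B, H. The 4th vertex is C.

C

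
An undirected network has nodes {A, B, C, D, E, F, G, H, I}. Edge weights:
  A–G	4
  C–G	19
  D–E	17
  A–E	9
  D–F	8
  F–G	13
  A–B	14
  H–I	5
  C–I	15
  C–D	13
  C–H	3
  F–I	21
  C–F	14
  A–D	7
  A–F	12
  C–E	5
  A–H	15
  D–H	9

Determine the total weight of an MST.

Prim, starting at G.
Step 1: cheapest edge leaving the tree is A–G (4); add A.
Step 2: cheapest edge leaving the tree is A–D (7); add D.
Step 3: cheapest edge leaving the tree is D–F (8); add F.
Step 4: cheapest edge leaving the tree is A–E (9); add E.
Step 5: cheapest edge leaving the tree is C–E (5); add C.
Step 6: cheapest edge leaving the tree is C–H (3); add H.
Step 7: cheapest edge leaving the tree is H–I (5); add I.
Step 8: cheapest edge leaving the tree is A–B (14); add B.
MST edges: A–G, A–D, D–F, A–E, C–E, C–H, H–I, A–B; total weight 4+7+8+9+5+3+5+14 = 55.

55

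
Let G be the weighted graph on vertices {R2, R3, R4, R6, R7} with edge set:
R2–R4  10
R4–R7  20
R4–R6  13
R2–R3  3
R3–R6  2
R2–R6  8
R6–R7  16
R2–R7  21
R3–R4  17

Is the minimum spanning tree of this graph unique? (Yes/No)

Sort edges by weight, then run Kruskal:
R3–R6 (2): add. Components now {R7} {R2} {R3,R6} {R4}
R2–R3 (3): add. Components now {R7} {R2,R3,R6} {R4}
R2–R6 (8): skip — R2 and R6 already connected.
R2–R4 (10): add. Components now {R7} {R2,R3,R4,R6}
R4–R6 (13): skip — R6 and R4 already connected.
R6–R7 (16): add. Components now {R2,R3,R4,R6,R7}
Every non-tree edge has weight strictly greater than the heaviest edge on the tree path between its endpoints, so the MST is unique.

Yes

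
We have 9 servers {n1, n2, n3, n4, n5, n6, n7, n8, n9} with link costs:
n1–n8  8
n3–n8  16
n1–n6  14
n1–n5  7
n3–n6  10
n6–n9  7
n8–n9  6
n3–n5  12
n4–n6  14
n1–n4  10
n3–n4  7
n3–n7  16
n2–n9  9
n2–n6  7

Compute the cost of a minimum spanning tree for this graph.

Prim, starting at n3.
Step 1: cheapest edge leaving the tree is n3–n4 (7); add n4.
Step 2: cheapest edge leaving the tree is n1–n4 (10); add n1.
Step 3: cheapest edge leaving the tree is n1–n5 (7); add n5.
Step 4: cheapest edge leaving the tree is n1–n8 (8); add n8.
Step 5: cheapest edge leaving the tree is n8–n9 (6); add n9.
Step 6: cheapest edge leaving the tree is n6–n9 (7); add n6.
Step 7: cheapest edge leaving the tree is n2–n6 (7); add n2.
Step 8: cheapest edge leaving the tree is n3–n7 (16); add n7.
MST edges: n3–n4, n1–n4, n1–n5, n1–n8, n8–n9, n6–n9, n2–n6, n3–n7; total weight 7+10+7+8+6+7+7+16 = 68.

68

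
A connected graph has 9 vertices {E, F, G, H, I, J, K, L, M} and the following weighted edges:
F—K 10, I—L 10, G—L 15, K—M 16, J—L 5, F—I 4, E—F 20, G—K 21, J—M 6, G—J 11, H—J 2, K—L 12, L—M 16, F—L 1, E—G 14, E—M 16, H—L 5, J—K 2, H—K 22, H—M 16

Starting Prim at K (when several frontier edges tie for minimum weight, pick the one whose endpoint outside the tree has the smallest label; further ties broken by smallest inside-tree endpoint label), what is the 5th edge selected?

Prim, starting at K.
Step 1: cheapest edge leaving the tree is J—K (2); add J.
Step 2: cheapest edge leaving the tree is H—J (2); add H.
Step 3: cheapest edge leaving the tree is H—L (5); add L.
Step 4: cheapest edge leaving the tree is F—L (1); add F.
Step 5: cheapest edge leaving the tree is F—I (4); add I.
Step 6: cheapest edge leaving the tree is J—M (6); add M.
Step 7: cheapest edge leaving the tree is G—J (11); add G.
Step 8: cheapest edge leaving the tree is E—G (14); add E.
The 5th edge added is F—I.

F-I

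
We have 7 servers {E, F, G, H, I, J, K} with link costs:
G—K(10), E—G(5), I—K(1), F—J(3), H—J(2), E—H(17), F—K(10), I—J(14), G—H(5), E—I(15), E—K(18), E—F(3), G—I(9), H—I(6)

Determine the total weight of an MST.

Grow the tree from K using Prim:
Step 1: frontier [I—K 1, F—K 10, G—K 10, E—K 18] → take I—K (1); add I.
Step 2: frontier [H—I 6, G—I 9, I—J 14, E—I 15, F—K 10, G—K 10, E—K 18] → take H—I (6); add H.
Step 3: frontier [H—J 2, G—H 5, E—H 17, G—I 9, I—J 14, E—I 15, F—K 10, G—K 10, E—K 18] → take H—J (2); add J.
Step 4: frontier [G—H 5, E—H 17, G—I 9, E—I 15, F—J 3, F—K 10, G—K 10, E—K 18] → take F—J (3); add F.
Step 5: frontier [E—F 3, G—H 5, E—H 17, G—I 9, E—I 15, G—K 10, E—K 18] → take E—F (3); add E.
Step 6: frontier [E—G 5, G—H 5, G—I 9, G—K 10] → take E—G (5); add G.
MST edges: I—K, H—I, H—J, F—J, E—F, E—G; total weight 1+6+2+3+3+5 = 20.

20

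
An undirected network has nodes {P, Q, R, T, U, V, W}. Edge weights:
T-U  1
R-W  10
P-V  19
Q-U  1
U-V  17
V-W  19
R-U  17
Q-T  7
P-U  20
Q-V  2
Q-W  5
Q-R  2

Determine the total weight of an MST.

Sort edges by weight, then run Kruskal:
Q-U (1): add — endpoints in different components.
T-U (1): add — endpoints in different components.
Q-R (2): add — endpoints in different components.
Q-V (2): add — endpoints in different components.
Q-W (5): add — endpoints in different components.
Q-T (7): skip — Q and T already connected.
R-W (10): skip — W and R already connected.
R-U (17): skip — U and R already connected.
U-V (17): skip — U and V already connected.
P-V (19): add — endpoints in different components.
MST edges: Q-U, T-U, Q-R, Q-V, Q-W, P-V; total weight 1+1+2+2+5+19 = 30.

30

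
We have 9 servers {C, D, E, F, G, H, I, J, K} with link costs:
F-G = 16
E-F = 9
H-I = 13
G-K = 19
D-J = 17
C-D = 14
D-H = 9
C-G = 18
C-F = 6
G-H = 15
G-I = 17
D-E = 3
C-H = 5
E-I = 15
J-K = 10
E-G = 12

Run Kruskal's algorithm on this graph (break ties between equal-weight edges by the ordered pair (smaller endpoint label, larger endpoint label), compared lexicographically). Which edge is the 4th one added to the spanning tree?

Kruskal's algorithm — process edges by increasing weight (ties by edge label):
D-E (3): add — endpoints in different components.
C-H (5): add — endpoints in different components.
C-F (6): add — endpoints in different components.
D-H (9): add — endpoints in different components.
E-F (9): skip — E and F already connected.
J-K (10): add — endpoints in different components.
E-G (12): add — endpoints in different components.
H-I (13): add — endpoints in different components.
C-D (14): skip — C and D already connected.
E-I (15): skip — E and I already connected.
G-H (15): skip — G and H already connected.
F-G (16): skip — F and G already connected.
D-J (17): add — endpoints in different components.
The 4th edge added is D-H.

D-H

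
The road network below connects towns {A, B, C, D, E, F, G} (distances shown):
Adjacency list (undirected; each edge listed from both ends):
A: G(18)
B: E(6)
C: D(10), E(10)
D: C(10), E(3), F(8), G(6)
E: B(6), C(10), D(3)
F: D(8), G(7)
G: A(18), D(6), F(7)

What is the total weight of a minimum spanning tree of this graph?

Prim, starting at B.
Step 1: cheapest edge leaving the tree is B—E (6); add E.
Step 2: cheapest edge leaving the tree is D—E (3); add D.
Step 3: cheapest edge leaving the tree is D—G (6); add G.
Step 4: cheapest edge leaving the tree is F—G (7); add F.
Step 5: cheapest edge leaving the tree is C—D (10); add C.
Step 6: cheapest edge leaving the tree is A—G (18); add A.
MST edges: B—E, D—E, D—G, F—G, C—D, A—G; total weight 6+3+6+7+10+18 = 50.

50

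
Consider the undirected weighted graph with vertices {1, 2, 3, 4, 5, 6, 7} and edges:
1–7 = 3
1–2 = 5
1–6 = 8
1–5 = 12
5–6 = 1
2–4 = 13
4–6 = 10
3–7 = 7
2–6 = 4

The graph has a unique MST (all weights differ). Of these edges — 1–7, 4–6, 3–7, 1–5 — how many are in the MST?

3

Kruskal: consider edges lightest-first.
5–6 (1): add — endpoints in different components.
1–7 (3): add — endpoints in different components.
2–6 (4): add — endpoints in different components.
1–2 (5): add — endpoints in different components.
3–7 (7): add — endpoints in different components.
1–6 (8): skip — 1 and 6 already connected.
4–6 (10): add — endpoints in different components.
MST edge set: {5–6, 1–7, 2–6, 1–2, 3–7, 4–6}.
Of the listed edges, {1–7, 4–6, 3–7} are in the MST → 3.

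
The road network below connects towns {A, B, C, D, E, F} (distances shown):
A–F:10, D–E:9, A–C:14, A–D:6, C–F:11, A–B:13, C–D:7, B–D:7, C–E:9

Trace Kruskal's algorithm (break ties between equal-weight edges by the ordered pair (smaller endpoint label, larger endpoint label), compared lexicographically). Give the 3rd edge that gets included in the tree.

C-D

Kruskal: consider edges lightest-first.
A–D (6): add. Components now {A,D} {B} {C} {E} {F}
B–D (7): add. Components now {A,B,D} {C} {E} {F}
C–D (7): add. Components now {A,B,C,D} {E} {F}
C–E (9): add. Components now {A,B,C,D,E} {F}
D–E (9): skip — D and E already connected.
A–F (10): add. Components now {A,B,C,D,E,F}
The 3rd edge added is C–D.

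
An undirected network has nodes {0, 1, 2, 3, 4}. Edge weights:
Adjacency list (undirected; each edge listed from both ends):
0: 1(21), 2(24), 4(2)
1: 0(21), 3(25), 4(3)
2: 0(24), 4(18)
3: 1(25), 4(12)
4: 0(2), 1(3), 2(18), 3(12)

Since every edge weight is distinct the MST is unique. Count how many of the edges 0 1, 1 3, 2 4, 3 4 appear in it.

2

Kruskal's algorithm — process edges by increasing weight (ties by edge label):
0 4 (2): add — endpoints in different components.
1 4 (3): add — endpoints in different components.
3 4 (12): add — endpoints in different components.
2 4 (18): add — endpoints in different components.
MST edge set: {0 4, 1 4, 3 4, 2 4}.
Of the listed edges, {2 4, 3 4} are in the MST → 2.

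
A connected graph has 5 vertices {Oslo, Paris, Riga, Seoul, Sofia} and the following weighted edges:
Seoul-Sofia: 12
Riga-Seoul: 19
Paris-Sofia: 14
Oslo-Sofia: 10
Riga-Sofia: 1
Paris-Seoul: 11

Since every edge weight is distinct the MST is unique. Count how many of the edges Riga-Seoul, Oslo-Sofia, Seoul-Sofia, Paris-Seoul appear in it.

Sort edges by weight, then run Kruskal:
Riga-Sofia (1): add — endpoints in different components.
Oslo-Sofia (10): add — endpoints in different components.
Paris-Seoul (11): add — endpoints in different components.
Seoul-Sofia (12): add — endpoints in different components.
MST edge set: {Riga-Sofia, Oslo-Sofia, Paris-Seoul, Seoul-Sofia}.
Of the listed edges, {Oslo-Sofia, Seoul-Sofia, Paris-Seoul} are in the MST → 3.

3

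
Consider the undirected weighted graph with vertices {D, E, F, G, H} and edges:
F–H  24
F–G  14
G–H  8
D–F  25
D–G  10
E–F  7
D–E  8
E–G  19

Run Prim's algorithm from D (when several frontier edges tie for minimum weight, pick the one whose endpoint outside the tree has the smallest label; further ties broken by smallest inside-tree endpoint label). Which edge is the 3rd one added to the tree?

Prim's algorithm from D:
Step 1: frontier [D–E 8, D–G 10, D–F 25] → take D–E (8); add E.
Step 2: frontier [D–G 10, D–F 25, E–F 7, E–G 19] → take E–F (7); add F.
Step 3: frontier [D–G 10, E–G 19, F–G 14, F–H 24] → take D–G (10); add G.
Step 4: frontier [F–H 24, G–H 8] → take G–H (8); add H.
The 3rd edge added is D–G.

D-G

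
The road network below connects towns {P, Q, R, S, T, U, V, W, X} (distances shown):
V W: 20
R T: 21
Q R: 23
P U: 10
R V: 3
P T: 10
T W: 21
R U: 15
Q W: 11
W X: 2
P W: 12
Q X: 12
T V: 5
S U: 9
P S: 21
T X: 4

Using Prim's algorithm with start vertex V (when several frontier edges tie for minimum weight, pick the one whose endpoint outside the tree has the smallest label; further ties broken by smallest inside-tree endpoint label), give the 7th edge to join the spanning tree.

Grow the tree from V using Prim:
Step 1: cheapest edge leaving the tree is R V (3); add R.
Step 2: cheapest edge leaving the tree is T V (5); add T.
Step 3: cheapest edge leaving the tree is T X (4); add X.
Step 4: cheapest edge leaving the tree is W X (2); add W.
Step 5: cheapest edge leaving the tree is P T (10); add P.
Step 6: cheapest edge leaving the tree is P U (10); add U.
Step 7: cheapest edge leaving the tree is S U (9); add S.
Step 8: cheapest edge leaving the tree is Q W (11); add Q.
The 7th edge added is S U.

S-U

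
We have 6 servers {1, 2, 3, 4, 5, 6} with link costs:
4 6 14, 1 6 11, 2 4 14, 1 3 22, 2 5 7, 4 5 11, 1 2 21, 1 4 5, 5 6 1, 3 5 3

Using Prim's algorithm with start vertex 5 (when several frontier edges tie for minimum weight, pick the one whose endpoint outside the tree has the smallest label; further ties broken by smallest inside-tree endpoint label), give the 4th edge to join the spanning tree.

1-6

Prim, starting at 5.
Step 1: frontier [5 6 1, 3 5 3, 2 5 7, 4 5 11] → take 5 6 (1); add 6.
Step 2: frontier [3 5 3, 2 5 7, 4 5 11, 1 6 11, 4 6 14] → take 3 5 (3); add 3.
Step 3: frontier [1 3 22, 2 5 7, 4 5 11, 1 6 11, 4 6 14] → take 2 5 (7); add 2.
Step 4: frontier [2 4 14, 1 2 21, 1 3 22, 4 5 11, 1 6 11, 4 6 14] → take 1 6 (11); add 1.
Step 5: frontier [1 4 5, 2 4 14, 4 5 11, 4 6 14] → take 1 4 (5); add 4.
The 4th edge added is 1 6.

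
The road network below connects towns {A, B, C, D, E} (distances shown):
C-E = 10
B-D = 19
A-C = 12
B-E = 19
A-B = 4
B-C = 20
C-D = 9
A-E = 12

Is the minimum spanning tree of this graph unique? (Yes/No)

No

Kruskal: consider edges lightest-first.
A-B (4): add — endpoints in different components.
C-D (9): add — endpoints in different components.
C-E (10): add — endpoints in different components.
A-C (12): add — endpoints in different components.
Non-tree edge A-E has weight 12, equal to the heaviest edge on its tree cycle — swapping gives another MST of the same weight. Not unique.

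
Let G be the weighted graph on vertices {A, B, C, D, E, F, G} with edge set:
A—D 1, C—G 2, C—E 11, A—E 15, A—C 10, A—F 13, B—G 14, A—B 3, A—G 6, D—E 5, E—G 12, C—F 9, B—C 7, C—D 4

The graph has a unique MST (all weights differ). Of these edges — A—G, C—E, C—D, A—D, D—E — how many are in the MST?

3

Sort edges by weight, then run Kruskal:
A—D (1): add — endpoints in different components.
C—G (2): add — endpoints in different components.
A—B (3): add — endpoints in different components.
C—D (4): add — endpoints in different components.
D—E (5): add — endpoints in different components.
A—G (6): skip — A and G already connected.
B—C (7): skip — B and C already connected.
C—F (9): add — endpoints in different components.
MST edge set: {A—D, C—G, A—B, C—D, D—E, C—F}.
Of the listed edges, {C—D, A—D, D—E} are in the MST → 3.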